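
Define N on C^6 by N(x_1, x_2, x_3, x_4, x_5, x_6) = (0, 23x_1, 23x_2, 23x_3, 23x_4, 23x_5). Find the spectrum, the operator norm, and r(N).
sigma(N) = {0}; ||N|| = 23; r(N) = 0. (N is nilpotent with N^6 = 0.)

On C^6, N is a strictly lower-triangular matrix with 23 on the subdiagonal and zeros elsewhere, so its characteristic polynomial is lambda^6 and every eigenvalue is 0: sigma(N) = {0}. For the operator norm, N e_i = 23e_{i+1} for i = 1, ..., 5 and N e_6 = 0, so the singular values of N are 23 (with multiplicity 5) and 0; hence ||N|| = 23. The spectral radius r(N) = max|lambda| = 0. Note ||N|| > r(N) — characteristic of non-normal nilpotent operators. Indeed N^6 = 0.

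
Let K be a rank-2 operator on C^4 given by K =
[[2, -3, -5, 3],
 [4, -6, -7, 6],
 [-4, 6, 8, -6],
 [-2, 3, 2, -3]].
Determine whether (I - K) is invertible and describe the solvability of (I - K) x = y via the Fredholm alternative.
(I - K) is invertible (det(I - K) = -22 ≠ 0), so for every y in C^4 the equation (I - K) x = y has a unique solution.

K has rank 2 and factors as K = U V^T = u1 v1^T + u2 v2^T with u1 = (-2, -1, 2, -1), v1 = (0, 0, 1, 0), u2 = (1, 2, -2, -1), v2 = (2, -3, -3, 3) (multiplying out reproduces the displayed K). The nonzero eigenvalues of U V^T coincide with those of the 2 x 2 matrix G = V^T U = [[v1·u1, v1·u2], [v2·u1, v2·u2]] = [[2, -2], [-10, -1]], and by the Sylvester determinant identity det(I_4 - U V^T) = det(I_2 - V^T U) = det([[-1, 2], [10, 2]]) = (-1)(2) - (2)(10) = -22. (Direct check: I - K =
[[-1, 3, 5, -3],
 [-4, 7, 7, -6],
 [4, -6, -7, 6],
 [2, -3, -2, 4]]
has determinant -22.) The finite-dimensional Fredholm alternative says: either (I - K) is invertible, or ker(I - K) ≠ {0} and then range(I - K) = ker((I - K)^*)^⊥, with dim ker(I - K) = dim ker((I - K)^*). Since det(I - K) ≠ 0, 1 is not an eigenvalue of K and ker(I - K) = {0}, so we are in the first case: for every y there is a unique x = (I - K)^(-1) y. (Explicitly, by the Woodbury identity, (I - U V^T)^(-1) = I + U (I_2 - G)^(-1) V^T.)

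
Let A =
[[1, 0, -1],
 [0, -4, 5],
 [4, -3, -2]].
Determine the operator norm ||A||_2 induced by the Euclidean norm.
||A||_2 ≈ 6.4622 (= sqrt(largest eigenvalue of A^T A))

||A||_2 = sigma_max(A) = sqrt(lambda_max(A^T A)). Form the symmetric matrix M = A^T A =
[[17, -12, -9],
 [-12, 25, -14],
 [-9, -14, 30]].
Its characteristic polynomial (trace, sum of principal 2x2 minors, determinant of M give the coefficients) is
  p(λ) = det(λ I - M) = λ^3 - 72λ^2 + 1264λ - 49.
No integer candidate from the rational root theorem (±divisors of 49) is a root, so the roots are irrational. The cubic discriminant is Δ = 211552709 > 0, so there are three distinct real roots. p(0) = -49 and p(1) = 1144 have opposite signs, so a root lies in (0, 1); Newton's method refines it to λ ≈ 0.0389. p(30) = 71 and p(31) = -266 have opposite signs, so a root lies in (30, 31); Newton's method refines it to λ ≈ 30.2015. p(41) = -336 and p(42) = 119 have opposite signs, so a root lies in (41, 42); Newton's method refines it to λ ≈ 41.7596. Check (Vieta): the three roots sum to 72, matching tr M = 72.
So the eigenvalues of A^T A are ≈ 0.0389, 30.2015, 41.7596 (all ≥ 0, as they must be for A^T A). The largest is λ_max ≈ 41.7596, hence ||A||_2 = sqrt(λ_max) ≈ 6.4622.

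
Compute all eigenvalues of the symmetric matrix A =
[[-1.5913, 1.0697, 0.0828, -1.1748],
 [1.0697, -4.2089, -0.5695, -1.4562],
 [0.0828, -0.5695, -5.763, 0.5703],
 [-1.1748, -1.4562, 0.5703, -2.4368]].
sigma(A) ≈ {-6, -5, -3, 0}

A is real symmetric, so its spectrum consists of real eigenvalues. Expanding the characteristic polynomial of the displayed matrix gives
  det(λ I - A) = p(λ) = λ^4 + (14)λ^3 + (63)λ^2 + (90)λ + (0).
Solving p(λ) = 0 yields eigenvalues ≈ -6, -5, -3, 0. (A is shown rounded to 4 decimals, so these recover the underlying integer eigenvalues to within that precision.)
Verification: the trace of A = -14 equals the sum of eigenvalues -14, and det(A) ≈ -0.0006 matches the eigenvalue product 0.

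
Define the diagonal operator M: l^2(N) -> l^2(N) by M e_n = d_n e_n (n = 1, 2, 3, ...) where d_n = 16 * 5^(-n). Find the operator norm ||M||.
||M|| = 16/5 (attained at n = 1)

For M diagonal, ||M|| = sup_n |d_n|. The sequence d_n = 16 * 5^(-n) is positive and strictly decreasing (ratio 5^(-1) < 1), so the supremum is d_1 = 16/5. Hence ||M|| = 16/5.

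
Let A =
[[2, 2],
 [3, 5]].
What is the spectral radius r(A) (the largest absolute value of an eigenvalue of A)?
r(A) = (7 + sqrt(33))/2 ≈ 6.3723

The eigenvalues of A are the roots of its characteristic polynomial. With M = A (coefficients from the trace and determinant):
  p(λ) = det(λ I - M) = λ^2 - 7λ + 4.
For λ^2 - 7λ + 4 the discriminant is 33. It is nonnegative but not a perfect square, so the roots are real and irrational: λ = (7 ± sqrt(33))/2 ≈ 6.3723, 0.6277.
Thus the eigenvalues (to 4 decimals) are 6.3723 (modulus 6.3723); 0.6277 (modulus 0.6277). The spectral radius is the largest modulus: r(A) = (7 + sqrt(33))/2 ≈ 6.3723. (Cross-check: r(A) ≤ ||A||_2 ≈ 6.451; equality holds whenever A is normal, though it can also hold for some non-normal A.)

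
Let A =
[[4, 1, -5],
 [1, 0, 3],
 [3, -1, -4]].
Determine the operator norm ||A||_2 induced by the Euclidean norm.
||A||_2 ≈ 8.3315 (= sqrt(largest eigenvalue of A^T A))

||A||_2 = sigma_max(A) = sqrt(lambda_max(A^T A)). Form the symmetric matrix M = A^T A =
[[26, 1, -29],
 [1, 2, -1],
 [-29, -1, 50]].
Its characteristic polynomial (trace, sum of principal 2x2 minors, determinant of M give the coefficients) is
  p(λ) = det(λ I - M) = λ^3 - 78λ^2 + 609λ - 900.
No integer candidate from the rational root theorem (±divisors of 900) is a root, so the roots are irrational. The cubic discriminant is Δ = 392249088 > 0, so there are three distinct real roots. p(1) = -368 and p(2) = 14 have opposite signs, so a root lies in (1, 2); Newton's method refines it to λ ≈ 1.9552. p(6) = 162 and p(7) = -116 have opposite signs, so a root lies in (6, 7); Newton's method refines it to λ ≈ 6.6316. p(69) = -1728 and p(70) = 2530 have opposite signs, so a root lies in (69, 70); Newton's method refines it to λ ≈ 69.4133. Check (Vieta): the three roots sum to 78, matching tr M = 78.
So the eigenvalues of A^T A are ≈ 1.9552, 6.6316, 69.4133 (all ≥ 0, as they must be for A^T A). The largest is λ_max ≈ 69.4133, hence ||A||_2 = sqrt(λ_max) ≈ 8.3315.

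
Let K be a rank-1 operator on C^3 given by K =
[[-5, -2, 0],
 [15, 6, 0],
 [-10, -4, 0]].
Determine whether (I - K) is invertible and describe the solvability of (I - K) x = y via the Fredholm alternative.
(I - K) is singular (det(I - K) = 0, i.e. 1 ∈ sigma(K)). (I - K) x = y is solvable iff y ⊥ ker((I - K)^*) = span{(-5, -2, 0)}, i.e. iff -5y_1 - 2y_2 = 0. When solvable, the solutions are x = y + c·(1, -3, 2), c arbitrary (ker(I - K) = span{(1, -3, 2)}, dimension 1).

K has rank 1, so it is an outer product K = u v^T: every row of K is a multiple of one row vector. Reading off the entries, u = (1, -3, 2) and v = (-5, -2, 0) (row i of K equals u_i·v^T). A rank-one matrix u v^T satisfies K u = u (v·u) and kills the (2)-dimensional subspace v^⊥, so its characteristic polynomial is lambda^2 (lambda - v·u) with v·u = tr K = 1. Hence the eigenvalues of I - K are 1 (multiplicity 2) and 1 - (1) = 0, so det(I - K) = 0. (Direct check: I - K =
[[6, 2, 0],
 [-15, -5, 0],
 [10, 4, 1]]
has determinant 0.) So 1 is an eigenvalue of K and (I - K) is not invertible. The finite-dimensional Fredholm alternative says: either (I - K) is invertible, or ker(I - K) ≠ {0} and then range(I - K) = ker((I - K)^*)^⊥, with dim ker(I - K) = dim ker((I - K)^*). We are in the second case, so we need both kernels. Kernel of I - K: (I - K) u = u - u (v·u) = u - u = 0, so ker(I - K) = span{u} = span{(1, -3, 2)} (it is exactly 1-dimensional because rank(I - K) = 2). Kernel of the adjoint: K is real, so (I - K)^* = I - K^T = I - v u^T, and (I - v u^T) v = v - v (u·v) = 0; hence ker((I - K)^*) = span{v} = span{(-5, -2, 0)}. Therefore (I - K) x = y is solvable iff <y, v> = 0, i.e. iff -5y_1 - 2y_2 = 0. When this holds, K y = u (v·y) = 0, so (I - K) y = y and x = y is a particular solution; the full solution set is the line x = y + c·u = y + c·(1, -3, 2), c ∈ C.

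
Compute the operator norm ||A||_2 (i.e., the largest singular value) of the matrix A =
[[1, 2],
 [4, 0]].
||A||_2 = sqrt((21 + sqrt(185))/2) ≈ 4.1594 (= sqrt(largest eigenvalue of A^T A))

||A||_2 = sigma_max(A) = sqrt(lambda_max(A^T A)). Form the symmetric matrix M = A^T A =
[[17, 2],
 [2, 4]].
Its characteristic polynomial (trace, determinant of M give the coefficients) is
  p(λ) = det(λ I - M) = λ^2 - 21λ + 64.
For λ^2 - 21λ + 64 the discriminant is 185. It is nonnegative but not a perfect square, so the roots are real and irrational: λ = (21 ± sqrt(185))/2 ≈ 17.3007, 3.6993.
So the eigenvalues of A^T A are ≈ 3.6993, 17.3007 (all ≥ 0, as they must be for A^T A). The largest is λ_max = (21 + sqrt(185))/2 ≈ 17.3007, hence ||A||_2 = sqrt(λ_max) = sqrt((21 + sqrt(185))/2) ≈ 4.1594.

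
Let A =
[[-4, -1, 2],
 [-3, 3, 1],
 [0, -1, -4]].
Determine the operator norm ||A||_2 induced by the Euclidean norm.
||A||_2 ≈ 6.0128 (= sqrt(largest eigenvalue of A^T A))

||A||_2 = sigma_max(A) = sqrt(lambda_max(A^T A)). Form the symmetric matrix M = A^T A =
[[25, -5, -11],
 [-5, 11, 5],
 [-11, 5, 21]].
Its characteristic polynomial (trace, sum of principal 2x2 minors, determinant of M give the coefficients) is
  p(λ) = det(λ I - M) = λ^3 - 57λ^2 + 860λ - 3844.
No integer candidate from the rational root theorem (±divisors of 3844) is a root, so the roots are irrational. The cubic discriminant is Δ = 4039600 > 0, so there are three distinct real roots. p(8) = -100 and p(9) = 8 have opposite signs, so a root lies in (8, 9); Newton's method refines it to λ ≈ 8.9. p(11) = 50 and p(12) = -4 have opposite signs, so a root lies in (11, 12); Newton's method refines it to λ ≈ 11.9466. p(36) = -100 and p(37) = 596 have opposite signs, so a root lies in (36, 37); Newton's method refines it to λ ≈ 36.1534. Check (Vieta): the three roots sum to 57, matching tr M = 57.
So the eigenvalues of A^T A are ≈ 8.9, 11.9466, 36.1534 (all ≥ 0, as they must be for A^T A). The largest is λ_max ≈ 36.1534, hence ||A||_2 = sqrt(λ_max) ≈ 6.0128.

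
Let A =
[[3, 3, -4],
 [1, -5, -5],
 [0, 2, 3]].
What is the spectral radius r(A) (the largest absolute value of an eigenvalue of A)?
r(A) ≈ 4.1803

The eigenvalues of A are the roots of its characteristic polynomial. With M = A (coefficients from the trace, the sum of principal 2x2 minors, and det A):
  p(λ) = det(λ I - M) = λ^3 - λ^2 - 14λ + 32.
No integer candidate from the rational root theorem (±divisors of 32) is a root, so the roots are irrational. The cubic discriminant is Δ = -8284 < 0, so there is one real root and a complex-conjugate pair. p(-5) = -48 and p(-4) = 8 have opposite signs, so a root lies in (-5, -4); Newton's method refines it to λ ≈ -4.1803. Dividing out (λ - (-4.1803)) leaves approximately λ^2 - 5.1803λ + 7.655. For λ^2 - 5.1803λ + 7.655 the discriminant is -3.7847. It is negative, so the remaining roots are the complex-conjugate pair λ ≈ 2.5901 ± 0.9727i. Their product equals the constant term, so |λ|^2 ≈ 7.655 and |λ| ≈ 2.7668.
Thus the eigenvalues (to 4 decimals) are -4.1803 (modulus 4.1803); 2.5901 ± 0.9727i (modulus 2.7668). The spectral radius is the largest modulus: r(A) ≈ 4.1803. (Cross-check: r(A) ≤ ||A||_2 ≈ 8.148; equality holds whenever A is normal, though it can also hold for some non-normal A.)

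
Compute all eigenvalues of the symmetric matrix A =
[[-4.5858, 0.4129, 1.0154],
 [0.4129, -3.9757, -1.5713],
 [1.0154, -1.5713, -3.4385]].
sigma(A) ≈ {-6, -4, -2}

A is real symmetric, so its spectrum consists of real eigenvalues. Expanding the characteristic polynomial of the displayed matrix gives
  det(λ I - A) = p(λ) = λ^3 + (12)λ^2 + (44)λ + (48).
Solving p(λ) = 0 yields eigenvalues ≈ -6, -4, -2. (A is shown rounded to 4 decimals, so these recover the underlying integer eigenvalues to within that precision.)
Verification: the trace of A = -12 equals the sum of eigenvalues -12, and det(A) ≈ -47.9999 matches the eigenvalue product -48.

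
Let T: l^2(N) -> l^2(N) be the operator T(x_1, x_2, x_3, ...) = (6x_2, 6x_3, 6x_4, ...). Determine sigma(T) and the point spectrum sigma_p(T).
sigma(T) = closed disk {z in C : |z| ≤ 6}; sigma_p(T) = open disk {z in C : |z| < 6}

Note T = 6·V where V is the unit left shift (V x)_k = x_{k+1}; so sigma(T) = 6·sigma(V) and ||T|| = 6||V||. ||T x||^2 = 36sum_{k≥2} |x_k|^2 ≤ 36||x||^2, with equality on {x : x_1 = 0}, so ||T|| = 6. For any lambda with |lambda| < 6, set r = lambda/6 (|r| < 1); the vector x = (1, r, r^2, ...) is in l^2 and satisfies T x = 6(r, r^2, ...) = lambda x, so lambda is an eigenvalue. On the boundary |lambda| = 6 the geometric series diverges, so no l^2 eigenvector exists, but these lambda lie in the approximate point spectrum. Hence sigma(T) is the closed disk of radius 6 and sigma_p(T) is the open disk.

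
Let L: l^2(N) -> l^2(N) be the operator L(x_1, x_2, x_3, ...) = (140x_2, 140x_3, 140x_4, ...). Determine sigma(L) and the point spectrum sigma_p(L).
sigma(L) = closed disk {z in C : |z| ≤ 140}; sigma_p(L) = open disk {z in C : |z| < 140}

Note L = 140·V where V is the unit left shift (V x)_k = x_{k+1}; so sigma(L) = 140·sigma(V) and ||L|| = 140||V||. ||L x||^2 = 19600sum_{k≥2} |x_k|^2 ≤ 19600||x||^2, with equality on {x : x_1 = 0}, so ||L|| = 140. For any lambda with |lambda| < 140, set r = lambda/140 (|r| < 1); the vector x = (1, r, r^2, ...) is in l^2 and satisfies L x = 140(r, r^2, ...) = lambda x, so lambda is an eigenvalue. On the boundary |lambda| = 140 the geometric series diverges, so no l^2 eigenvector exists, but these lambda lie in the approximate point spectrum. Hence sigma(L) is the closed disk of radius 140 and sigma_p(L) is the open disk.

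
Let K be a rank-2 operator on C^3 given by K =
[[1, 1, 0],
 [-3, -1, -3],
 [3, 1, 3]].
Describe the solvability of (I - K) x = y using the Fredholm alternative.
(I - K) is invertible (det(I - K) = 3 ≠ 0), so for every y in C^3 the equation (I - K) x = y has a unique solution.

K has rank 2 and factors as K = U V^T = u1 v1^T + u2 v2^T with u1 = (-1, 0, 0), v1 = (-1, -1, 0), u2 = (0, 1, -1), v2 = (-3, -1, -3) (multiplying out reproduces the displayed K). The nonzero eigenvalues of U V^T coincide with those of the 2 x 2 matrix G = V^T U = [[v1·u1, v1·u2], [v2·u1, v2·u2]] = [[1, -1], [3, 2]], and by the Sylvester determinant identity det(I_3 - U V^T) = det(I_2 - V^T U) = det([[0, 1], [-3, -1]]) = (0)(-1) - (1)(-3) = 3. (Direct check: I - K =
[[0, -1, 0],
 [3, 2, 3],
 [-3, -1, -2]]
has determinant 3.) The finite-dimensional Fredholm alternative says: either (I - K) is invertible, or ker(I - K) ≠ {0} and then range(I - K) = ker((I - K)^*)^⊥, with dim ker(I - K) = dim ker((I - K)^*). Since det(I - K) ≠ 0, 1 is not an eigenvalue of K and ker(I - K) = {0}, so we are in the first case: for every y there is a unique x = (I - K)^(-1) y. (Explicitly, by the Woodbury identity, (I - U V^T)^(-1) = I + U (I_2 - G)^(-1) V^T.)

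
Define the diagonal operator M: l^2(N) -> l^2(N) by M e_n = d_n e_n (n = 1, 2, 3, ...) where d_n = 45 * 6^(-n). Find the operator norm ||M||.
||M|| = 15/2 (attained at n = 1)

For M diagonal, ||M|| = sup_n |d_n|. The sequence d_n = 45 * 6^(-n) is positive and strictly decreasing (ratio 6^(-1) < 1), so the supremum is d_1 = 45/6 = 15/2. Hence ||M|| = 15/2.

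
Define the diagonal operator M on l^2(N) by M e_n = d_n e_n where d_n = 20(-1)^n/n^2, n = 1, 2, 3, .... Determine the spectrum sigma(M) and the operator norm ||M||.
sigma(M) = {20(-1)^n/n^2 : n ≥ 1} ∪ {0}; ||M|| = 20

A bounded diagonal operator on l^2 with diagonal entries d_n has spectrum equal to the closure of {d_n : n ≥ 1}: every d_n is an eigenvalue (with eigenvector e_n), so {d_n} ⊂ sigma(M); the spectrum is closed, so its closure is too; and for lambda not in the closure, (M - lambda I) has bounded inverse (the diagonal entries 1/(d_n - lambda) are bounded). For our sequence d_n = 20(-1)^n/n^2, n = 1, 2, 3, ...:
  - {d_n} = {20(-1)^n/n^2 : n ≥ 1}; the only limit point is 0
  - closure = {20(-1)^n/n^2 : n ≥ 1} ∪ {0}
For the norm: a diagonal operator has ||M|| = sup_n |d_n|. Here |d_n| = 20/n^2 is decreasing, so sup_n |d_n| = |d_1| = 20. So ||M|| = 20.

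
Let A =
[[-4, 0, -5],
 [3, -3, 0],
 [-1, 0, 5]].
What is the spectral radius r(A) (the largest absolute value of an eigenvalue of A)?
r(A) = (1 + sqrt(101))/2 ≈ 5.5249

The eigenvalues of A are the roots of its characteristic polynomial. With M = A (coefficients from the trace, the sum of principal 2x2 minors, and det A):
  p(λ) = det(λ I - M) = λ^3 + 2λ^2 - 28λ - 75.
By the rational root theorem any rational root is an integer divisor of 75. Testing λ = -3: p(-3) = -27 + 18 + 84 - 75 = 0, so λ = -3 is a root. Dividing out (λ + 3) leaves p(λ) = (λ + 3)(λ^2 - λ - 25). For λ^2 - λ - 25 the discriminant is 101. It is nonnegative but not a perfect square, so the roots are real and irrational: λ = (1 ± sqrt(101))/2 ≈ 5.5249, -4.5249.
Thus the eigenvalues (to 4 decimals) are 5.5249 (modulus 5.5249); -4.5249 (modulus 4.5249); -3 (modulus 3). The spectral radius is the largest modulus: r(A) = (1 + sqrt(101))/2 ≈ 5.5249. (Cross-check: r(A) ≤ ||A||_2 ≈ 7.5851; equality holds whenever A is normal, though it can also hold for some non-normal A.)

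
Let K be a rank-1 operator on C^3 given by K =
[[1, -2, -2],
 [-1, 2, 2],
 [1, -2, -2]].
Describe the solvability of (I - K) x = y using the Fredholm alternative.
(I - K) is singular (det(I - K) = 0, i.e. 1 ∈ sigma(K)). (I - K) x = y is solvable iff y ⊥ ker((I - K)^*) = span{(1, -2, -2)}, i.e. iff y_1 - 2y_2 - 2y_3 = 0. When solvable, the solutions are x = y + c·(1, -1, 1), c arbitrary (ker(I - K) = span{(1, -1, 1)}, dimension 1).

K has rank 1, so it is an outer product K = u v^T: every row of K is a multiple of one row vector. Reading off the entries, u = (1, -1, 1) and v = (1, -2, -2) (row i of K equals u_i·v^T). A rank-one matrix u v^T satisfies K u = u (v·u) and kills the (2)-dimensional subspace v^⊥, so its characteristic polynomial is lambda^2 (lambda - v·u) with v·u = tr K = 1. Hence the eigenvalues of I - K are 1 (multiplicity 2) and 1 - (1) = 0, so det(I - K) = 0. (Direct check: I - K =
[[0, 2, 2],
 [1, -1, -2],
 [-1, 2, 3]]
has determinant 0.) So 1 is an eigenvalue of K and (I - K) is not invertible. The finite-dimensional Fredholm alternative says: either (I - K) is invertible, or ker(I - K) ≠ {0} and then range(I - K) = ker((I - K)^*)^⊥, with dim ker(I - K) = dim ker((I - K)^*). We are in the second case, so we need both kernels. Kernel of I - K: (I - K) u = u - u (v·u) = u - u = 0, so ker(I - K) = span{u} = span{(1, -1, 1)} (it is exactly 1-dimensional because rank(I - K) = 2). Kernel of the adjoint: K is real, so (I - K)^* = I - K^T = I - v u^T, and (I - v u^T) v = v - v (u·v) = 0; hence ker((I - K)^*) = span{v} = span{(1, -2, -2)}. Therefore (I - K) x = y is solvable iff <y, v> = 0, i.e. iff y_1 - 2y_2 - 2y_3 = 0. When this holds, K y = u (v·y) = 0, so (I - K) y = y and x = y is a particular solution; the full solution set is the line x = y + c·u = y + c·(1, -1, 1), c ∈ C.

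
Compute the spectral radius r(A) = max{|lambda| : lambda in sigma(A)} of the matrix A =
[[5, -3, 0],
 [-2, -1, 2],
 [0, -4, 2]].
r(A) ≈ 5.6777

The eigenvalues of A are the roots of its characteristic polynomial. With M = A (coefficients from the trace, the sum of principal 2x2 minors, and det A):
  p(λ) = det(λ I - M) = λ^3 - 6λ^2 + 5λ - 18.
No integer candidate from the rational root theorem (±divisors of 18) is a root, so the roots are irrational. The cubic discriminant is Δ = -14180 < 0, so there is one real root and a complex-conjugate pair. p(5) = -18 and p(6) = 12 have opposite signs, so a root lies in (5, 6); Newton's method refines it to λ ≈ 5.6777. Dividing out (λ - (5.6777)) leaves approximately λ^2 - 0.3223λ + 3.1703. For λ^2 - 0.3223λ + 3.1703 the discriminant is -12.5773. It is negative, so the remaining roots are the complex-conjugate pair λ ≈ 0.1611 ± 1.7732i. Their product equals the constant term, so |λ|^2 ≈ 3.1703 and |λ| ≈ 1.7805.
Thus the eigenvalues (to 4 decimals) are 5.6777 (modulus 5.6777); 0.1611 ± 1.7732i (modulus 1.7805). The spectral radius is the largest modulus: r(A) ≈ 5.6777. (Cross-check: r(A) ≤ ||A||_2 ≈ 6.4068; equality holds whenever A is normal, though it can also hold for some non-normal A.)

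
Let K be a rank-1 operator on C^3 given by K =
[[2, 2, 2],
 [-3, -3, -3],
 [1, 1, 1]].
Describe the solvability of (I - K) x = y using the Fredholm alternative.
(I - K) is invertible (det(I - K) = 1 ≠ 0), so for every y in C^3 the equation (I - K) x = y has a unique solution.

K has rank 1, so it is an outer product K = u v^T: every row of K is a multiple of one row vector. Reading off the entries, u = (-2, 3, -1) and v = (-1, -1, -1) (row i of K equals u_i·v^T). A rank-one matrix u v^T satisfies K u = u (v·u) and kills the (2)-dimensional subspace v^⊥, so its characteristic polynomial is lambda^2 (lambda - v·u) with v·u = tr K = 0. Hence the eigenvalues of I - K are 1 (multiplicity 2) and 1 - (0) = 1, so det(I - K) = 1. (Direct check: I - K =
[[-1, -2, -2],
 [3, 4, 3],
 [-1, -1, 0]]
has determinant 1.) The finite-dimensional Fredholm alternative says: either (I - K) is invertible, or ker(I - K) ≠ {0} and then range(I - K) = ker((I - K)^*)^⊥, with dim ker(I - K) = dim ker((I - K)^*). Since det(I - K) ≠ 0, 1 is not an eigenvalue of K and ker(I - K) = {0}, so we are in the first case: for every y there is a unique x = (I - K)^(-1) y. Explicitly, by the Sherman–Morrison formula, (I - u v^T)^(-1) = I + u v^T/(1 - v·u), i.e. (I - K)^(-1) = I + K.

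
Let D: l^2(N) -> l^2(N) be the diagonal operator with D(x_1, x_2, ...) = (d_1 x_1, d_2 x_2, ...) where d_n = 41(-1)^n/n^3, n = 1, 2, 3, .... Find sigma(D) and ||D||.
sigma(D) = {41(-1)^n/n^3 : n ≥ 1} ∪ {0}; ||D|| = 41

A bounded diagonal operator on l^2 with diagonal entries d_n has spectrum equal to the closure of {d_n : n ≥ 1}: every d_n is an eigenvalue (with eigenvector e_n), so {d_n} ⊂ sigma(D); the spectrum is closed, so its closure is too; and for lambda not in the closure, (D - lambda I) has bounded inverse (the diagonal entries 1/(d_n - lambda) are bounded). For our sequence d_n = 41(-1)^n/n^3, n = 1, 2, 3, ...:
  - {d_n} = {41(-1)^n/n^3 : n ≥ 1}; the only limit point is 0
  - closure = {41(-1)^n/n^3 : n ≥ 1} ∪ {0}
For the norm: a diagonal operator has ||D|| = sup_n |d_n|. Here |d_n| = 41/n^3 is decreasing, so sup_n |d_n| = |d_1| = 41. So ||D|| = 41.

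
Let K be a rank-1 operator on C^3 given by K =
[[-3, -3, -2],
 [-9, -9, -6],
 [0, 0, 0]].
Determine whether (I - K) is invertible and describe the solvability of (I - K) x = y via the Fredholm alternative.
(I - K) is invertible (det(I - K) = 13 ≠ 0), so for every y in C^3 the equation (I - K) x = y has a unique solution.

K has rank 1, so it is an outer product K = u v^T: every row of K is a multiple of one row vector. Reading off the entries, u = (-1, -3, 0) and v = (3, 3, 2) (row i of K equals u_i·v^T). A rank-one matrix u v^T satisfies K u = u (v·u) and kills the (2)-dimensional subspace v^⊥, so its characteristic polynomial is lambda^2 (lambda - v·u) with v·u = tr K = -12. Hence the eigenvalues of I - K are 1 (multiplicity 2) and 1 - (-12) = 13, so det(I - K) = 13. (Direct check: I - K =
[[4, 3, 2],
 [9, 10, 6],
 [0, 0, 1]]
has determinant 13.) The finite-dimensional Fredholm alternative says: either (I - K) is invertible, or ker(I - K) ≠ {0} and then range(I - K) = ker((I - K)^*)^⊥, with dim ker(I - K) = dim ker((I - K)^*). Since det(I - K) ≠ 0, 1 is not an eigenvalue of K and ker(I - K) = {0}, so we are in the first case: for every y there is a unique x = (I - K)^(-1) y. Explicitly, by the Sherman–Morrison formula, (I - u v^T)^(-1) = I + u v^T/(1 - v·u), i.e. (I - K)^(-1) = I + K/(13).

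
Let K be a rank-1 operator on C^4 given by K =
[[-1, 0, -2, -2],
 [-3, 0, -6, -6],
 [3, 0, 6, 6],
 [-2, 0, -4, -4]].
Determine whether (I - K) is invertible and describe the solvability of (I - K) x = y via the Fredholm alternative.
(I - K) is singular (det(I - K) = 0, i.e. 1 ∈ sigma(K)). (I - K) x = y is solvable iff y ⊥ ker((I - K)^*) = span{(1, 0, 2, 2)}, i.e. iff y_1 + 2y_3 + 2y_4 = 0. When solvable, the solutions are x = y + c·(-1, -3, 3, -2), c arbitrary (ker(I - K) = span{(-1, -3, 3, -2)}, dimension 1).

K has rank 1, so it is an outer product K = u v^T: every row of K is a multiple of one row vector. Reading off the entries, u = (-1, -3, 3, -2) and v = (1, 0, 2, 2) (row i of K equals u_i·v^T). A rank-one matrix u v^T satisfies K u = u (v·u) and kills the (3)-dimensional subspace v^⊥, so its characteristic polynomial is lambda^3 (lambda - v·u) with v·u = tr K = 1. Hence the eigenvalues of I - K are 1 (multiplicity 3) and 1 - (1) = 0, so det(I - K) = 0. (Direct check: I - K =
[[2, 0, 2, 2],
 [3, 1, 6, 6],
 [-3, 0, -5, -6],
 [2, 0, 4, 5]]
has determinant 0.) So 1 is an eigenvalue of K and (I - K) is not invertible. The finite-dimensional Fredholm alternative says: either (I - K) is invertible, or ker(I - K) ≠ {0} and then range(I - K) = ker((I - K)^*)^⊥, with dim ker(I - K) = dim ker((I - K)^*). We are in the second case, so we need both kernels. Kernel of I - K: (I - K) u = u - u (v·u) = u - u = 0, so ker(I - K) = span{u} = span{(-1, -3, 3, -2)} (it is exactly 1-dimensional because rank(I - K) = 3). Kernel of the adjoint: K is real, so (I - K)^* = I - K^T = I - v u^T, and (I - v u^T) v = v - v (u·v) = 0; hence ker((I - K)^*) = span{v} = span{(1, 0, 2, 2)}. Therefore (I - K) x = y is solvable iff <y, v> = 0, i.e. iff y_1 + 2y_3 + 2y_4 = 0. When this holds, K y = u (v·y) = 0, so (I - K) y = y and x = y is a particular solution; the full solution set is the line x = y + c·u = y + c·(-1, -3, 3, -2), c ∈ C.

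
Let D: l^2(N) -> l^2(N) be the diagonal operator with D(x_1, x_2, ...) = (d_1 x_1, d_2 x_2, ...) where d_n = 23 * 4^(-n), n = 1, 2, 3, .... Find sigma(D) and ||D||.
sigma(D) = {23 * 4^(-n) : n ≥ 1} ∪ {0}; ||D|| = 23/4

A bounded diagonal operator on l^2 with diagonal entries d_n has spectrum equal to the closure of {d_n : n ≥ 1}: every d_n is an eigenvalue (with eigenvector e_n), so {d_n} ⊂ sigma(D); the spectrum is closed, so its closure is too; and for lambda not in the closure, (D - lambda I) has bounded inverse (the diagonal entries 1/(d_n - lambda) are bounded). For our sequence d_n = 23 * 4^(-n), n = 1, 2, 3, ...:
  - {d_n} = {23 * 4^(-n) : n ≥ 1}; the only limit point is 0
  - closure = {23 * 4^(-n) : n ≥ 1} ∪ {0}
For the norm: a diagonal operator has ||D|| = sup_n |d_n|. Here d_n = 23 * 4^(-n) is positive and decreasing, so sup_n |d_n| = d_1 = 23/4. So ||D|| = 23/4.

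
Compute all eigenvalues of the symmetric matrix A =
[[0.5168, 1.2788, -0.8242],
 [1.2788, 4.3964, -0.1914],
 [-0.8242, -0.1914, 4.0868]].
sigma(A) ≈ {0, 4, 5}

A is real symmetric, so its spectrum consists of real eigenvalues. Expanding the characteristic polynomial of the displayed matrix gives
  det(λ I - A) = p(λ) = λ^3 + (-9)λ^2 + (20)λ + (0).
Solving p(λ) = 0 yields eigenvalues ≈ 0, 4, 5. (A is shown rounded to 4 decimals, so these recover the underlying integer eigenvalues to within that precision.)
Verification: the trace of A = 9 equals the sum of eigenvalues 9, and det(A) ≈ 0.0002 matches the eigenvalue product 0.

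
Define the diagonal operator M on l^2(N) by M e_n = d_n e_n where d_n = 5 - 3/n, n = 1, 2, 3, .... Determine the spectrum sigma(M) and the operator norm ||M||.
sigma(M) = {5 - 3/n : n ≥ 1} ∪ {5}; ||M|| = 5

A bounded diagonal operator on l^2 with diagonal entries d_n has spectrum equal to the closure of {d_n : n ≥ 1}: every d_n is an eigenvalue (with eigenvector e_n), so {d_n} ⊂ sigma(M); the spectrum is closed, so its closure is too; and for lambda not in the closure, (M - lambda I) has bounded inverse (the diagonal entries 1/(d_n - lambda) are bounded). For our sequence d_n = 5 - 3/n, n = 1, 2, 3, ...:
  - {d_n} = {5 - 3/n : n ≥ 1}; the only limit point is 5
  - closure = {5 - 3/n : n ≥ 1} ∪ {5}
For the norm: a diagonal operator has ||M|| = sup_n |d_n|. Here d_n = 5 - 3/n increases monotonically from d_1 = 2 toward 5, with all terms in [2, 5); so sup_n |d_n| = 5 (the supremum is the limit, not attained). So ||M|| = 5.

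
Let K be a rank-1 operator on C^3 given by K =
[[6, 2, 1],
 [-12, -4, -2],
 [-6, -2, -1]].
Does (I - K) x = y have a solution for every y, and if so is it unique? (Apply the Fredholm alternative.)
(I - K) is singular (det(I - K) = 0, i.e. 1 ∈ sigma(K)). (I - K) x = y is solvable iff y ⊥ ker((I - K)^*) = span{(6, 2, 1)}, i.e. iff 6y_1 + 2y_2 + y_3 = 0. When solvable, the solutions are x = y + c·(1, -2, -1), c arbitrary (ker(I - K) = span{(1, -2, -1)}, dimension 1).

K has rank 1, so it is an outer product K = u v^T: every row of K is a multiple of one row vector. Reading off the entries, u = (1, -2, -1) and v = (6, 2, 1) (row i of K equals u_i·v^T). A rank-one matrix u v^T satisfies K u = u (v·u) and kills the (2)-dimensional subspace v^⊥, so its characteristic polynomial is lambda^2 (lambda - v·u) with v·u = tr K = 1. Hence the eigenvalues of I - K are 1 (multiplicity 2) and 1 - (1) = 0, so det(I - K) = 0. (Direct check: I - K =
[[-5, -2, -1],
 [12, 5, 2],
 [6, 2, 2]]
has determinant 0.) So 1 is an eigenvalue of K and (I - K) is not invertible. The finite-dimensional Fredholm alternative says: either (I - K) is invertible, or ker(I - K) ≠ {0} and then range(I - K) = ker((I - K)^*)^⊥, with dim ker(I - K) = dim ker((I - K)^*). We are in the second case, so we need both kernels. Kernel of I - K: (I - K) u = u - u (v·u) = u - u = 0, so ker(I - K) = span{u} = span{(1, -2, -1)} (it is exactly 1-dimensional because rank(I - K) = 2). Kernel of the adjoint: K is real, so (I - K)^* = I - K^T = I - v u^T, and (I - v u^T) v = v - v (u·v) = 0; hence ker((I - K)^*) = span{v} = span{(6, 2, 1)}. Therefore (I - K) x = y is solvable iff <y, v> = 0, i.e. iff 6y_1 + 2y_2 + y_3 = 0. When this holds, K y = u (v·y) = 0, so (I - K) y = y and x = y is a particular solution; the full solution set is the line x = y + c·u = y + c·(1, -2, -1), c ∈ C.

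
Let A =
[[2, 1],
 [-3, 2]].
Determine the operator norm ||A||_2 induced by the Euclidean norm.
||A||_2 = sqrt((18 + sqrt(128))/2) ≈ 3.8284 (= sqrt(largest eigenvalue of A^T A))

||A||_2 = sigma_max(A) = sqrt(lambda_max(A^T A)). Form the symmetric matrix M = A^T A =
[[13, -4],
 [-4, 5]].
Its characteristic polynomial (trace, determinant of M give the coefficients) is
  p(λ) = det(λ I - M) = λ^2 - 18λ + 49.
For λ^2 - 18λ + 49 the discriminant is 128. It is nonnegative but not a perfect square, so the roots are real and irrational: λ = (18 ± sqrt(128))/2 ≈ 14.6569, 3.3431.
So the eigenvalues of A^T A are ≈ 3.3431, 14.6569 (all ≥ 0, as they must be for A^T A). The largest is λ_max = (18 + sqrt(128))/2 ≈ 14.6569, hence ||A||_2 = sqrt(λ_max) = sqrt((18 + sqrt(128))/2) ≈ 3.8284.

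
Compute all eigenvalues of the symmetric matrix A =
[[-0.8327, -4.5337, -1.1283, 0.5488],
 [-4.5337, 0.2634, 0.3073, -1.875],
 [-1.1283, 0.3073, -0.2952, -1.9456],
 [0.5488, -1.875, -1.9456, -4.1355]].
sigma(A) ≈ {-6, -4, 0, 5}

A is real symmetric, so its spectrum consists of real eigenvalues. Expanding the characteristic polynomial of the displayed matrix gives
  det(λ I - A) = p(λ) = λ^4 + (5)λ^3 + (-26)λ^2 + (-120.0016)λ + (0.0016).
Solving p(λ) = 0 yields eigenvalues ≈ -6, -4, 0, 5. (A is shown rounded to 4 decimals, so these recover the underlying integer eigenvalues to within that precision.)
Verification: the trace of A = -5 equals the sum of eigenvalues -5, and det(A) ≈ 0.0016 matches the eigenvalue product 0.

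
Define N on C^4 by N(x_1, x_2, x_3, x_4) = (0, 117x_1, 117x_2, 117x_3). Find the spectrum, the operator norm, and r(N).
sigma(N) = {0}; ||N|| = 117; r(N) = 0. (N is nilpotent with N^4 = 0.)

On C^4, N is a strictly lower-triangular matrix with 117 on the subdiagonal and zeros elsewhere, so its characteristic polynomial is lambda^4 and every eigenvalue is 0: sigma(N) = {0}. For the operator norm, N e_i = 117e_{i+1} for i = 1, ..., 3 and N e_4 = 0, so the singular values of N are 117 (with multiplicity 3) and 0; hence ||N|| = 117. The spectral radius r(N) = max|lambda| = 0. Note ||N|| > r(N) — characteristic of non-normal nilpotent operators. Indeed N^4 = 0.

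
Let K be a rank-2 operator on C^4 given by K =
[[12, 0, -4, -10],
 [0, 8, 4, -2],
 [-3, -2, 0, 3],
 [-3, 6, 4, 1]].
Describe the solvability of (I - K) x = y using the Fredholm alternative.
(I - K) is invertible (det(I - K) = 62 ≠ 0), so for every y in C^4 the equation (I - K) x = y has a unique solution.

K has rank 2 and factors as K = U V^T = u1 v1^T + u2 v2^T with u1 = (2, -2, 0, -2), v1 = (3, -2, -2, -2), u2 = (2, 2, -1, 1), v2 = (3, 2, 0, -3) (multiplying out reproduces the displayed K). The nonzero eigenvalues of U V^T coincide with those of the 2 x 2 matrix G = V^T U = [[v1·u1, v1·u2], [v2·u1, v2·u2]] = [[14, 2], [8, 7]], and by the Sylvester determinant identity det(I_4 - U V^T) = det(I_2 - V^T U) = det([[-13, -2], [-8, -6]]) = (-13)(-6) - (-2)(-8) = 62. (Direct check: I - K =
[[-11, 0, 4, 10],
 [0, -7, -4, 2],
 [3, 2, 1, -3],
 [3, -6, -4, 0]]
has determinant 62.) The finite-dimensional Fredholm alternative says: either (I - K) is invertible, or ker(I - K) ≠ {0} and then range(I - K) = ker((I - K)^*)^⊥, with dim ker(I - K) = dim ker((I - K)^*). Since det(I - K) ≠ 0, 1 is not an eigenvalue of K and ker(I - K) = {0}, so we are in the first case: for every y there is a unique x = (I - K)^(-1) y. (Explicitly, by the Woodbury identity, (I - U V^T)^(-1) = I + U (I_2 - G)^(-1) V^T.)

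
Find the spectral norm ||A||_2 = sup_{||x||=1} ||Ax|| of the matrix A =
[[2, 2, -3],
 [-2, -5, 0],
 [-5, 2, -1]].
||A||_2 ≈ 6.2095 (= sqrt(largest eigenvalue of A^T A))

||A||_2 = sigma_max(A) = sqrt(lambda_max(A^T A)). Form the symmetric matrix M = A^T A =
[[33, 4, -1],
 [4, 33, -8],
 [-1, -8, 10]].
Its characteristic polynomial (trace, sum of principal 2x2 minors, determinant of M give the coefficients) is
  p(λ) = det(λ I - M) = λ^3 - 76λ^2 + 1668λ - 8649.
No integer candidate from the rational root theorem (±divisors of 8649) is a root, so the roots are irrational. The cubic discriminant is Δ = 36068949 > 0, so there are three distinct real roots. p(7) = -354 and p(8) = 343 have opposite signs, so a root lies in (7, 8); Newton's method refines it to λ ≈ 7.4887. p(29) = 196 and p(30) = -9 have opposite signs, so a root lies in (29, 30); Newton's method refines it to λ ≈ 29.9533. p(38) = -137 and p(39) = 126 have opposite signs, so a root lies in (38, 39); Newton's method refines it to λ ≈ 38.558. Check (Vieta): the three roots sum to 76, matching tr M = 76.
So the eigenvalues of A^T A are ≈ 7.4887, 29.9533, 38.558 (all ≥ 0, as they must be for A^T A). The largest is λ_max ≈ 38.558, hence ||A||_2 = sqrt(λ_max) ≈ 6.2095.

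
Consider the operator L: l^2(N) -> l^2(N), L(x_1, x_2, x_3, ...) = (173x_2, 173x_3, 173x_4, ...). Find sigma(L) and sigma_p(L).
sigma(L) = closed disk {z in C : |z| ≤ 173}; sigma_p(L) = open disk {z in C : |z| < 173}

Note L = 173·V where V is the unit left shift (V x)_k = x_{k+1}; so sigma(L) = 173·sigma(V) and ||L|| = 173||V||. ||L x||^2 = 29929sum_{k≥2} |x_k|^2 ≤ 29929||x||^2, with equality on {x : x_1 = 0}, so ||L|| = 173. For any lambda with |lambda| < 173, set r = lambda/173 (|r| < 1); the vector x = (1, r, r^2, ...) is in l^2 and satisfies L x = 173(r, r^2, ...) = lambda x, so lambda is an eigenvalue. On the boundary |lambda| = 173 the geometric series diverges, so no l^2 eigenvector exists, but these lambda lie in the approximate point spectrum. Hence sigma(L) is the closed disk of radius 173 and sigma_p(L) is the open disk.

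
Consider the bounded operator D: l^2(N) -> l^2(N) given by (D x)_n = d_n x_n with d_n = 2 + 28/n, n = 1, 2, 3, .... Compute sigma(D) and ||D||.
sigma(D) = {2 + 28/n : n ≥ 1} ∪ {2}; ||D|| = 30

A bounded diagonal operator on l^2 with diagonal entries d_n has spectrum equal to the closure of {d_n : n ≥ 1}: every d_n is an eigenvalue (with eigenvector e_n), so {d_n} ⊂ sigma(D); the spectrum is closed, so its closure is too; and for lambda not in the closure, (D - lambda I) has bounded inverse (the diagonal entries 1/(d_n - lambda) are bounded). For our sequence d_n = 2 + 28/n, n = 1, 2, 3, ...:
  - {d_n} = {2 + 28/n : n ≥ 1}; the only limit point is 2
  - closure = {2 + 28/n : n ≥ 1} ∪ {2}
For the norm: a diagonal operator has ||D|| = sup_n |d_n|. Here d_n = 2 + 28/n is positive and decreasing, so sup_n |d_n| = d_1 = 2 + 28 = 30. So ||D|| = 30.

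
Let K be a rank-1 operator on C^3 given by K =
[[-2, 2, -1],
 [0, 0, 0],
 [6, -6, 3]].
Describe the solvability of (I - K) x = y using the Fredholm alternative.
(I - K) is singular (det(I - K) = 0, i.e. 1 ∈ sigma(K)). (I - K) x = y is solvable iff y ⊥ ker((I - K)^*) = span{(-2, 2, -1)}, i.e. iff -2y_1 + 2y_2 - y_3 = 0. When solvable, the solutions are x = y + c·(1, 0, -3), c arbitrary (ker(I - K) = span{(1, 0, -3)}, dimension 1).

K has rank 1, so it is an outer product K = u v^T: every row of K is a multiple of one row vector. Reading off the entries, u = (1, 0, -3) and v = (-2, 2, -1) (row i of K equals u_i·v^T). A rank-one matrix u v^T satisfies K u = u (v·u) and kills the (2)-dimensional subspace v^⊥, so its characteristic polynomial is lambda^2 (lambda - v·u) with v·u = tr K = 1. Hence the eigenvalues of I - K are 1 (multiplicity 2) and 1 - (1) = 0, so det(I - K) = 0. (Direct check: I - K =
[[3, -2, 1],
 [0, 1, 0],
 [-6, 6, -2]]
has determinant 0.) So 1 is an eigenvalue of K and (I - K) is not invertible. The finite-dimensional Fredholm alternative says: either (I - K) is invertible, or ker(I - K) ≠ {0} and then range(I - K) = ker((I - K)^*)^⊥, with dim ker(I - K) = dim ker((I - K)^*). We are in the second case, so we need both kernels. Kernel of I - K: (I - K) u = u - u (v·u) = u - u = 0, so ker(I - K) = span{u} = span{(1, 0, -3)} (it is exactly 1-dimensional because rank(I - K) = 2). Kernel of the adjoint: K is real, so (I - K)^* = I - K^T = I - v u^T, and (I - v u^T) v = v - v (u·v) = 0; hence ker((I - K)^*) = span{v} = span{(-2, 2, -1)}. Therefore (I - K) x = y is solvable iff <y, v> = 0, i.e. iff -2y_1 + 2y_2 - y_3 = 0. When this holds, K y = u (v·y) = 0, so (I - K) y = y and x = y is a particular solution; the full solution set is the line x = y + c·u = y + c·(1, 0, -3), c ∈ C.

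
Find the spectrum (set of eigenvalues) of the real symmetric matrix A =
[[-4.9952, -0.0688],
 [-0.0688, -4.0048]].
sigma(A) ≈ {-5, -4}

A is real symmetric, so its spectrum consists of real eigenvalues. Expanding the characteristic polynomial of the displayed matrix gives
  det(λ I - A) = p(λ) = λ^2 + (9)λ + (20).
Solving p(λ) = 0 yields eigenvalues ≈ -5, -4. (A is shown rounded to 4 decimals, so these recover the underlying integer eigenvalues to within that precision.)
Verification: the trace of A = -9 equals the sum of eigenvalues -9, and det(A) ≈ 20.0000 matches the eigenvalue product 20.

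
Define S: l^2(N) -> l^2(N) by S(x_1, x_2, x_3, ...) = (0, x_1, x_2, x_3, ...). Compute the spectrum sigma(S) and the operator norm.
sigma(S) = closed disk {z in C : |z| ≤ 1}; ||S|| = 1

S is the unit right shift on l^2(N). ||S x||^2 = sum_{k≥1} |x_k|^2 = ||x||^2, so ||S|| = 1 and sigma(S) ⊂ {|z| ≤ 1}. For any |lambda| < 1, the equation (S - lambda I) x = 0 forces x_1 = 0, then x_k = lambda x_{k+1} ⇒ x = 0, so S has no eigenvalues. But (S - lambda I) is not surjective for |lambda| < 1: solving (S - lambda I) x = e_1 would require x_n proportional to lambda^(-n), which is not in l^2. So every |lambda| < 1 lies in the residual spectrum. The boundary |lambda| = 1 is in the approximate point spectrum (the spectrum is closed). Hence sigma(S) is the closed disk of radius 1.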